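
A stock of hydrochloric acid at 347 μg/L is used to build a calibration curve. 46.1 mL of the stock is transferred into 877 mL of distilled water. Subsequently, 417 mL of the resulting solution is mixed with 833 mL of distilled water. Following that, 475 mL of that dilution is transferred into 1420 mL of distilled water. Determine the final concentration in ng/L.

1450 ng/L

Overall dilution factor = 20.02 × 2.998 × 3.989 = 239.
347 μg/L / 239 = 1.45 μg/L = 1450 ng/L.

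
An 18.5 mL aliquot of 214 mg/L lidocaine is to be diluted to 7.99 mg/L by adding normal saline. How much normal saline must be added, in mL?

477 mL

V₂ = C₁V₁/C₂ = 214 × 18.5 / 7.99 = 495 mL.
Diluent to add = V₂ − V₁ = 495 − 18.5 = 477 mL.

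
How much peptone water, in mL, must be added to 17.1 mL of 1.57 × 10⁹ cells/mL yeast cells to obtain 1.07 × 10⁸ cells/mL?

234 mL

V₂ = C₁V₁/C₂ = 1.57 × 10⁹ × 17.1 / 1.07 × 10⁸ = 251 mL.
Diluent to add = V₂ − V₁ = 251 − 17.1 = 234 mL.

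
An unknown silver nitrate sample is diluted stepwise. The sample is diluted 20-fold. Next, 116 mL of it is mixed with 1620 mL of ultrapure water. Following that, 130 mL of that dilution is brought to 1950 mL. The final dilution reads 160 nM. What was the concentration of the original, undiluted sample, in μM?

718 μM

Overall dilution factor = 20 × 14.97 × 15 = 4490.
Original = 160 nM × 4490 = 7.18 × 10⁵ nM = 718 μM.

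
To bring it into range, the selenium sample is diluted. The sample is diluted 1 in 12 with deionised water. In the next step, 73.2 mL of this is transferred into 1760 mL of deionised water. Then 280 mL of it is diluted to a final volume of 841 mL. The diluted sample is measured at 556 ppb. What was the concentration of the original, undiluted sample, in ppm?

Overall dilution factor = 12 × 25.04 × 3.004 = 903.
Original = 556 ppb × 903 = 5.02 × 10⁵ ppb = 502 ppm.

502 ppm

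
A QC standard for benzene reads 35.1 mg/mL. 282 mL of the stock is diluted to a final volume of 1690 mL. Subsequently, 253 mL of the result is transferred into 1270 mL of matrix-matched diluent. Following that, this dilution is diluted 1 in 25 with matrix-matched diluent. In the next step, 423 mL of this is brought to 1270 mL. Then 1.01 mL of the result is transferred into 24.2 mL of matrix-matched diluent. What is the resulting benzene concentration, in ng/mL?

519 ng/mL

Overall dilution factor = 5.993 × 6.020 × 25 × 3.002 × 24.96 = 6.76 × 10⁴.
35.1 mg/mL / 6.76 × 10⁴ = 5.19 × 10⁻⁴ mg/mL = 519 ng/mL.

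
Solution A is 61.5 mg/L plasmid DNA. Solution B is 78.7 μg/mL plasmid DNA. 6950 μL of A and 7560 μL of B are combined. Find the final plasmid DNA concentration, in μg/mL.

70.5 μg/mL

C_B = 78.7 μg/mL = 78.7 mg/L.
C_mix = (C_A·V_A + C_B·V_B)/(V_A + V_B) = (61.5×6950 + 78.7×7560) / 14510 = 70.5 mg/L = 70.5 μg/mL.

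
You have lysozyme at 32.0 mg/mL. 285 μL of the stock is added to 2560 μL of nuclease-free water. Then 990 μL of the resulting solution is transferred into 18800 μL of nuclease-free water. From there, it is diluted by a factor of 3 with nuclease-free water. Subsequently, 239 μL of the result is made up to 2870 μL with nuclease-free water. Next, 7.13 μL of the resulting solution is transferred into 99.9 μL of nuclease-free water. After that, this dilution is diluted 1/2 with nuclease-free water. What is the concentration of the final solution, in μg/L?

Overall dilution factor = 9.982 × 19.99 × 3 × 12.01 × 15.01 × 2 = 2.16 × 10⁵.
32.0 mg/mL / 2.16 × 10⁵ = 1.48 × 10⁻⁴ mg/mL = 148 μg/L.

148 μg/L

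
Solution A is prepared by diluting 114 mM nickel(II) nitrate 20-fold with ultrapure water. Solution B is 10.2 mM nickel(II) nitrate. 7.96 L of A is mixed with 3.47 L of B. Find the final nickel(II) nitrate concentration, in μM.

C_A = 114 mM / 20 = 5.70 mM.
C_mix = (C_A·V_A + C_B·V_B)/(V_A + V_B) = (5.70×7.96 + 10.2×3.47) / 11.43 = 7.07 mM = 7070 μM.

7070 μM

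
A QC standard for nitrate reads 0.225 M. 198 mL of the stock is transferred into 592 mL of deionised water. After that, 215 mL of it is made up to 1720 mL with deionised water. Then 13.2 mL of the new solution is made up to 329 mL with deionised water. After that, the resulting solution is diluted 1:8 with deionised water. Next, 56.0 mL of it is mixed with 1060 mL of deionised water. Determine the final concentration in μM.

Overall dilution factor = 3.990 × 8 × 24.92 × 8 × 19.93 = 1.27 × 10⁵.
0.225 M / 1.27 × 10⁵ = 1.77 × 10⁻⁶ M = 1.77 μM.

1.77 μM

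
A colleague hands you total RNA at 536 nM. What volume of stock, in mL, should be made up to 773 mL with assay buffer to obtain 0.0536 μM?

0.0536 μM = 53.6 nM.
V₁ = C₂V₂/C₁ = 53.6 × 773 / 536 = 77.3 mL.

77.3 mL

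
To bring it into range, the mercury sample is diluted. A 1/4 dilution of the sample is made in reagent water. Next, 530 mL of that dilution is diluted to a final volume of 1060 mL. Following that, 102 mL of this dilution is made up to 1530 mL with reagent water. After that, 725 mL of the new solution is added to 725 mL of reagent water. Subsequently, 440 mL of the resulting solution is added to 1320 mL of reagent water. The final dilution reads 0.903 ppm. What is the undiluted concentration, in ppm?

867 ppm

Overall dilution factor = 4 × 2 × 15 × 2 × 4 = 960.
Original = 0.903 ppm × 960 = 867 ppm.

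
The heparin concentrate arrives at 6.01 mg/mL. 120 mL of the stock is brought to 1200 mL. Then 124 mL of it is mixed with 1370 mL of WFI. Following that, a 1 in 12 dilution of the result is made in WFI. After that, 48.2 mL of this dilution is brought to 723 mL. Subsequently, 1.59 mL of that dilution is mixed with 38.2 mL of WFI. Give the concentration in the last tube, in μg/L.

11.1 μg/L

Overall dilution factor = 10 × 12.05 × 12 × 15 × 25.03 = 5.43 × 10⁵.
6.01 mg/mL / 5.43 × 10⁵ = 1.11 × 10⁻⁵ mg/mL = 11.1 μg/L.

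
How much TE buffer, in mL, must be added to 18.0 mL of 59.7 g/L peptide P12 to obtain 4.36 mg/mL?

228 mL

4.36 mg/mL = 4.36 g/L.
V₂ = C₁V₁/C₂ = 59.7 × 18.0 / 4.36 = 246 mL.
Diluent to add = V₂ − V₁ = 246 − 18.0 = 228 mL.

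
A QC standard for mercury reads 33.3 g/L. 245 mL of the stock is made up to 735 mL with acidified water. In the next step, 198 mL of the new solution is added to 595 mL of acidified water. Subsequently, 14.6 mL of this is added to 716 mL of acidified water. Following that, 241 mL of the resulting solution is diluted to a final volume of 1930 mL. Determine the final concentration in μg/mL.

6.92 μg/mL

Overall dilution factor = 3 × 4.005 × 50.04 × 8.008 = 4815.
33.3 g/L / 4815 = 6.92 × 10⁻³ g/L = 6.92 μg/mL.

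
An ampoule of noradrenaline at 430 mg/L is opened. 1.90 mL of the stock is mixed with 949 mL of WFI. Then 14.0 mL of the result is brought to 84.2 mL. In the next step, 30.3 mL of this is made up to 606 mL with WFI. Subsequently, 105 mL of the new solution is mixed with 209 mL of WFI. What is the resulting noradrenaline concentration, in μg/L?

2.39 μg/L

Overall dilution factor = 500.5 × 6.014 × 20 × 2.990 = 1.80 × 10⁵.
430 mg/L / 1.80 × 10⁵ = 2.39 × 10⁻³ mg/L = 2.39 μg/L.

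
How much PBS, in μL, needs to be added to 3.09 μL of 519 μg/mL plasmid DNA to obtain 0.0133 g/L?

0.0133 g/L = 13.3 μg/mL.
V₂ = C₁V₁/C₂ = 519 × 3.09 / 13.3 = 121 μL.
Diluent to add = V₂ − V₁ = 121 − 3.09 = 117 μL.

117 μL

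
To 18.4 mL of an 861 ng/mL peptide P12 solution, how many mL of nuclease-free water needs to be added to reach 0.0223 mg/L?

692 mL

0.0223 mg/L = 22.3 ng/mL.
V₂ = C₁V₁/C₂ = 861 × 18.4 / 22.3 = 710 mL.
Diluent to add = V₂ − V₁ = 710 − 18.4 = 692 mL.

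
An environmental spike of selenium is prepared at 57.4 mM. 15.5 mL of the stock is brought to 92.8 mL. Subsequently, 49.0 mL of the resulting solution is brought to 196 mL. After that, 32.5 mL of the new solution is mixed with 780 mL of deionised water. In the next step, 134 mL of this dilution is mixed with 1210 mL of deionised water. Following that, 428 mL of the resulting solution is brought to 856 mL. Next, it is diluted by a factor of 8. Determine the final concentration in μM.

Overall dilution factor = 5.987 × 4 × 25 × 10.03 × 2 × 8 = 9.61 × 10⁴.
57.4 mM / 9.61 × 10⁴ = 5.97 × 10⁻⁴ mM = 0.597 μM.

0.597 μM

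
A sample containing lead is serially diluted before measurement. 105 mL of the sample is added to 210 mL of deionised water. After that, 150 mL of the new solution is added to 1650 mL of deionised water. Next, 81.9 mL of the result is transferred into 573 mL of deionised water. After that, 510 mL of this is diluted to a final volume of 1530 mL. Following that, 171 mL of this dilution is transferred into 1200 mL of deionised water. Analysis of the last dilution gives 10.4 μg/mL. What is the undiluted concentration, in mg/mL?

Overall dilution factor = 3 × 12 × 7.996 × 3 × 8.018 = 6924.
Original = 10.4 μg/mL × 6924 = 7.20 × 10⁴ μg/mL = 72.0 mg/mL.

72.0 mg/mL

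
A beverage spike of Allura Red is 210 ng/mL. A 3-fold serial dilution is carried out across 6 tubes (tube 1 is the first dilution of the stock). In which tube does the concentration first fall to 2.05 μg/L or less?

tube 5

Tube n has concentration 210 ng/mL / 3ⁿ.
Need 3ⁿ ≥ 210 ng/mL / 2.05 μg/L = 102, so n ≥ 4.21.
First such tube: n = 5.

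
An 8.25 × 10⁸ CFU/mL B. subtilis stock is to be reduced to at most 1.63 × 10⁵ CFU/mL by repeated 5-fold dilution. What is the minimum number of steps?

Need 5ⁿ ≥ 5061, so n ≥ log(5061)/log(5) = 5.30.
Minimum whole steps: n = 6.

6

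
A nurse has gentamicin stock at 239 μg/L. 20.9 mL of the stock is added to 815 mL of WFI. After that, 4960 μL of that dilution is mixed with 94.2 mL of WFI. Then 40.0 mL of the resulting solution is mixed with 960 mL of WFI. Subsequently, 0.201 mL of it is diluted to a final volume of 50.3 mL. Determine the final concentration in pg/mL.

Overall dilution factor = 40.00 × 19.99 × 25 × 250.2 = 5.00 × 10⁶.
239 μg/L / 5.00 × 10⁶ = 4.78 × 10⁻⁵ μg/L = 0.0478 pg/mL.

0.0478 pg/mL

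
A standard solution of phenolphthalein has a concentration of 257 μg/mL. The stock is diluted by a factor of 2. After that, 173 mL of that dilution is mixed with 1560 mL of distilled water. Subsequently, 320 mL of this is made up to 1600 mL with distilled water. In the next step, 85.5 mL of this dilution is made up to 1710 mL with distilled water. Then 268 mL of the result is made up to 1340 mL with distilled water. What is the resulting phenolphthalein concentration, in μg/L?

Overall dilution factor = 2 × 10.02 × 5 × 20 × 5 = 1.00 × 10⁴.
257 μg/mL / 1.00 × 10⁴ = 0.0257 μg/mL = 25.7 μg/L.

25.7 μg/L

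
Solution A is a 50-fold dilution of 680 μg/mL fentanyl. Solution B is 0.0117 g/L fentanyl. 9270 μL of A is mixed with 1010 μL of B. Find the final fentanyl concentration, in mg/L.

C_A = 680 μg/mL / 50 = 13.6 μg/mL.
C_B = 0.0117 g/L = 11.7 μg/mL.
C_mix = (C_A·V_A + C_B·V_B)/(V_A + V_B) = (13.6×9270 + 11.7×1010) / 10280 = 13.4 μg/mL = 13.4 mg/L.

13.4 mg/L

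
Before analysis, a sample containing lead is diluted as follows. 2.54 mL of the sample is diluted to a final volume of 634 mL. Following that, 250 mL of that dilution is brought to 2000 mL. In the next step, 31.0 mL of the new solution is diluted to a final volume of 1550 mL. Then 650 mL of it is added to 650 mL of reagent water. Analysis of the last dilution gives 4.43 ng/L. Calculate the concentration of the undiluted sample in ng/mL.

Overall dilution factor = 249.6 × 8 × 50 × 2 = 2.00 × 10⁵.
Original = 4.43 ng/L × 2.00 × 10⁵ = 8.85 × 10⁵ ng/L = 885 ng/mL.

885 ng/mL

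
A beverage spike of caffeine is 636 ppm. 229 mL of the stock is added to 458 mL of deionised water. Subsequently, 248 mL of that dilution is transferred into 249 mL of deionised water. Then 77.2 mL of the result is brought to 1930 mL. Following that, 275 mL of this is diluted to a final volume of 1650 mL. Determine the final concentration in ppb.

705 ppb

Overall dilution factor = 3 × 2.004 × 25 × 6 = 902.
636 ppm / 902 = 0.705 ppm = 705 ppb.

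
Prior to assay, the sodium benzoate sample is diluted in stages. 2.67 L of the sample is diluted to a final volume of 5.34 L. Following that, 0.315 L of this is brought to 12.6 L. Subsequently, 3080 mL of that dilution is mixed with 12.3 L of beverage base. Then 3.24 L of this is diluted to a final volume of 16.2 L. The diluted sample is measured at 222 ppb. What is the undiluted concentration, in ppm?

Overall dilution factor = 2 × 40 × 4.994 × 5 = 1997.
Original = 222 ppb × 1997 = 4.43 × 10⁵ ppb = 443 ppm.

443 ppm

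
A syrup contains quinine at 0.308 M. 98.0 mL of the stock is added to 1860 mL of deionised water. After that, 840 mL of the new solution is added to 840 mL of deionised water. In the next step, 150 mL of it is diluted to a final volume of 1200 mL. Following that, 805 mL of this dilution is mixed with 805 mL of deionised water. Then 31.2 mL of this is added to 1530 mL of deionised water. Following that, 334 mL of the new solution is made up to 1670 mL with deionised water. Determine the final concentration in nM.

1930 nM

Overall dilution factor = 19.98 × 2 × 8 × 2 × 50.04 × 5 = 1.60 × 10⁵.
0.308 M / 1.60 × 10⁵ = 1.93 × 10⁻⁶ M = 1930 nM.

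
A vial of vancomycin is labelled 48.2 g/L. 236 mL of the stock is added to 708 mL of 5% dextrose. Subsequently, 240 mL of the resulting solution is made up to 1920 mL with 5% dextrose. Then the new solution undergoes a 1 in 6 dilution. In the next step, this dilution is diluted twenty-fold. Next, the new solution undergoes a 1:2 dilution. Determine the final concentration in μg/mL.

6.28 μg/mL

Overall dilution factor = 4 × 8 × 6 × 20 × 2 = 7680.
48.2 g/L / 7680 = 6.28 × 10⁻³ g/L = 6.28 μg/mL.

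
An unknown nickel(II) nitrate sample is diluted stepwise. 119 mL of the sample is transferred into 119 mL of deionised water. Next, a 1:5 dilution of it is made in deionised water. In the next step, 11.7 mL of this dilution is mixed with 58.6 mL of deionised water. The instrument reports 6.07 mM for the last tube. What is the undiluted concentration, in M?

0.365 M

Overall dilution factor = 2 × 5 × 6.009 = 60.1.
Original = 6.07 mM × 60.1 = 365 mM = 0.365 M.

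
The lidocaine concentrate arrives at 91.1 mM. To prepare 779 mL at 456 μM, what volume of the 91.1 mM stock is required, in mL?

456 μM = 0.456 mM.
V₁ = C₂V₂/C₁ = 0.456 × 779 / 91.1 = 3.90 mL.

3.90 mL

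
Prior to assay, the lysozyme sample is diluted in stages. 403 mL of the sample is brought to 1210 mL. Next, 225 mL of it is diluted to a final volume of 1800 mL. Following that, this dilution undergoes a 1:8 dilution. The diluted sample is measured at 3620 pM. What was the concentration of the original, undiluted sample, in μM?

Overall dilution factor = 3.002 × 8 × 8 = 192.
Original = 3620 pM × 192 = 6.96 × 10⁵ pM = 0.696 μM.

0.696 μM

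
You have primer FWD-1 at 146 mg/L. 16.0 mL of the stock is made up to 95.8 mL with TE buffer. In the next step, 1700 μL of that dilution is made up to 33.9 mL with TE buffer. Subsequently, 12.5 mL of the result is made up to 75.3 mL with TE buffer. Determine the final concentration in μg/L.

203 μg/L

Overall dilution factor = 5.987 × 19.94 × 6.024 = 719.
146 mg/L / 719 = 0.203 mg/L = 203 μg/L.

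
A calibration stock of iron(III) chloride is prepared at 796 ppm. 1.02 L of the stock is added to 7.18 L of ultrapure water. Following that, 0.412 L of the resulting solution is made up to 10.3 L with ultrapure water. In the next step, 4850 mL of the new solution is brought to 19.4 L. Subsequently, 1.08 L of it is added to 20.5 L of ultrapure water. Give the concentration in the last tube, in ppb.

Overall dilution factor = 8.039 × 25 × 4 × 19.98 = 1.61 × 10⁴.
796 ppm / 1.61 × 10⁴ = 0.0496 ppm = 49.6 ppb.

49.6 ppb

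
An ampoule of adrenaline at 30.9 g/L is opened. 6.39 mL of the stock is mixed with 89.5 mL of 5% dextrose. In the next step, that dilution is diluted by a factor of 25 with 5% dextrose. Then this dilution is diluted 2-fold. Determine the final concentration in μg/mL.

41.2 μg/mL

Overall dilution factor = 15.01 × 25 × 2 = 750.
30.9 g/L / 750 = 0.0412 g/L = 41.2 μg/mL.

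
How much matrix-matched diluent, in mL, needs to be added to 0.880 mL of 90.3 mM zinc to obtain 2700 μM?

28.6 mL

2700 μM = 2.70 mM.
V₂ = C₁V₁/C₂ = 90.3 × 0.880 / 2.70 = 29.4 mL.
Diluent to add = V₂ − V₁ = 29.4 − 0.880 = 28.6 mL.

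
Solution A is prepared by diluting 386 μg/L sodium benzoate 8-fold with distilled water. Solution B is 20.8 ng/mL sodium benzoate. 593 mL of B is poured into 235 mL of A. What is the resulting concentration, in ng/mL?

28.6 ng/mL

C_A = 386 μg/L / 8 = 48.2 μg/L.
C_B = 20.8 ng/mL = 20.8 μg/L.
C_mix = (C_A·V_A + C_B·V_B)/(V_A + V_B) = (48.2×235 + 20.8×593) / 828.0 = 28.6 μg/L = 28.6 ng/mL.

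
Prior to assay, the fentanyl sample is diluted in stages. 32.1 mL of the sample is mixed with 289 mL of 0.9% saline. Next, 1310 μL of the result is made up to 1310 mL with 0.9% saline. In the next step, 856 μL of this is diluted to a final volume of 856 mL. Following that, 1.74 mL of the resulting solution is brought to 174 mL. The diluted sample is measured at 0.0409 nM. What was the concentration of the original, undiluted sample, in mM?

40.9 mM

Overall dilution factor = 10.00 × 1000 × 1000 × 100 = 1.00 × 10⁹.
Original = 0.0409 nM × 1.00 × 10⁹ = 4.09 × 10⁷ nM = 40.9 mM.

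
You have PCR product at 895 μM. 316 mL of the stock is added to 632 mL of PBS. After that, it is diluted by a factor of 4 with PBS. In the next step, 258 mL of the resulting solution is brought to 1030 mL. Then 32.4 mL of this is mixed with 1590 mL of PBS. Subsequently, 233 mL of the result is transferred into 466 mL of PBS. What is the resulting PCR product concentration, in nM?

Overall dilution factor = 3 × 4 × 3.992 × 50.07 × 3 = 7197.
895 μM / 7197 = 0.124 μM = 124 nM.

124 nM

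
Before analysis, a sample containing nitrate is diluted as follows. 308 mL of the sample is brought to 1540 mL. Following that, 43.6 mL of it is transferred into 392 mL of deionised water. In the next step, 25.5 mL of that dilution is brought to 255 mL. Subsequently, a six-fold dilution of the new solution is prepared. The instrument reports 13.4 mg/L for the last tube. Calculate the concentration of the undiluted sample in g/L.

40.2 g/L

Overall dilution factor = 5 × 9.991 × 10 × 6 = 2997.
Original = 13.4 mg/L × 2997 = 4.02 × 10⁴ mg/L = 40.2 g/L.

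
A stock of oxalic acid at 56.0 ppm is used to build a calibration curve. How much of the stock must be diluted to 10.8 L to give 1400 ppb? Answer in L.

0.270 L

1400 ppb = 1.40 ppm.
V₁ = C₂V₂/C₁ = 1.40 × 10.8 / 56.0 = 0.270 L.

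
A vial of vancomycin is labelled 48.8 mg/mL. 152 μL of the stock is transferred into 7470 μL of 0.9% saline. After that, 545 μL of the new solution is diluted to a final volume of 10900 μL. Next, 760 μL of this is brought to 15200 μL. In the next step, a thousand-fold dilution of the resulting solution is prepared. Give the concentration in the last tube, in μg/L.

Overall dilution factor = 50.14 × 20 × 20 × 1000 = 2.01 × 10⁷.
48.8 mg/mL / 2.01 × 10⁷ = 2.43 × 10⁻⁶ mg/mL = 2.43 μg/L.

2.43 μg/L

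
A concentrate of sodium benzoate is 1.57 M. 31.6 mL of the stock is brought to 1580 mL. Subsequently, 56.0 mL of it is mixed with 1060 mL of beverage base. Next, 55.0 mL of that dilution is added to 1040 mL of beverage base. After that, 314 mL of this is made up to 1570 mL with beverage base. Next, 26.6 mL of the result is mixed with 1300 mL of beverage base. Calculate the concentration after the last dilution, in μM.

0.317 μM

Overall dilution factor = 50 × 19.93 × 19.91 × 5 × 49.87 = 4.95 × 10⁶.
1.57 M / 4.95 × 10⁶ = 3.17 × 10⁻⁷ M = 0.317 μM.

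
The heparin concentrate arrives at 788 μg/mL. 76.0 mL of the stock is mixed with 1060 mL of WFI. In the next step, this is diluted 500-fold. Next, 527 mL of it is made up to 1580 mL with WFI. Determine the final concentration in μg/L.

Overall dilution factor = 14.95 × 500 × 2.998 = 2.24 × 10⁴.
788 μg/mL / 2.24 × 10⁴ = 0.0352 μg/mL = 35.2 μg/L.

35.2 μg/L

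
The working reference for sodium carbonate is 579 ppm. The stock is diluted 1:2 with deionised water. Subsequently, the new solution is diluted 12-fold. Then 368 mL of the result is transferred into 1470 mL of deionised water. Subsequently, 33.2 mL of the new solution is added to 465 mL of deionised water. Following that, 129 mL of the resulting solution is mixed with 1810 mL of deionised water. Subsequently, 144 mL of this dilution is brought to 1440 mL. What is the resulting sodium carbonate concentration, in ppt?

Overall dilution factor = 2 × 12 × 4.995 × 15.01 × 15.03 × 10 = 2.70 × 10⁵.
579 ppm / 2.70 × 10⁵ = 2.14 × 10⁻³ ppm = 2140 ppt.

2140 ppt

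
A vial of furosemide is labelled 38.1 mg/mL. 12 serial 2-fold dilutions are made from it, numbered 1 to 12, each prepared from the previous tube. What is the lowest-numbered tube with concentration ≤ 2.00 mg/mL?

Tube n has concentration 38.1 mg/mL / 2ⁿ.
Need 2ⁿ ≥ 38.1 mg/mL / 2.00 mg/mL = 19.1, so n ≥ 4.25.
First such tube: n = 5.

tube 5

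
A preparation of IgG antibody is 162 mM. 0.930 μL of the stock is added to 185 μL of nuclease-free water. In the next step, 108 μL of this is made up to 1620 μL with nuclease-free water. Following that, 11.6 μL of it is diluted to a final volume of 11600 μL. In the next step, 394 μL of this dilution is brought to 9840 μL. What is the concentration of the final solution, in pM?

Overall dilution factor = 199.9 × 15 × 1000 × 24.97 = 7.49 × 10⁷.
162 mM / 7.49 × 10⁷ = 2.16 × 10⁻⁶ mM = 2160 pM.

2160 pM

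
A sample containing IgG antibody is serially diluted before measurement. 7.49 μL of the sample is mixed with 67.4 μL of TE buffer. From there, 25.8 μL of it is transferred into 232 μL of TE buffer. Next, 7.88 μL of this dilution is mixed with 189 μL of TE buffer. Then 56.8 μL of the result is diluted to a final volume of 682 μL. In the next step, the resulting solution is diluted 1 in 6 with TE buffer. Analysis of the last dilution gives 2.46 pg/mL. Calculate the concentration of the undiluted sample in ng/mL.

442 ng/mL

Overall dilution factor = 9.999 × 9.992 × 24.98 × 12.01 × 6 = 1.80 × 10⁵.
Original = 2.46 pg/mL × 1.80 × 10⁵ = 4.42 × 10⁵ pg/mL = 442 ng/mL.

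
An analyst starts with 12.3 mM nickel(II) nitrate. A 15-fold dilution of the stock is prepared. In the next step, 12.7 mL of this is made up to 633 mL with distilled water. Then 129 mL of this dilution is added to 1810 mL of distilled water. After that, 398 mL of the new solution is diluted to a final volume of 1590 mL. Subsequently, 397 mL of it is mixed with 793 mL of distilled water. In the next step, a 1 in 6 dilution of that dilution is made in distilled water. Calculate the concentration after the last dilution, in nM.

Overall dilution factor = 15 × 49.84 × 15.03 × 3.995 × 2.997 × 6 = 8.07 × 10⁵.
12.3 mM / 8.07 × 10⁵ = 1.52 × 10⁻⁵ mM = 15.2 nM.

15.2 nM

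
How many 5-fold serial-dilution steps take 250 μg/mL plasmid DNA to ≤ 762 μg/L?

Need 5ⁿ ≥ 328, so n ≥ log(328)/log(5) = 3.60.
Minimum whole steps: n = 4.

4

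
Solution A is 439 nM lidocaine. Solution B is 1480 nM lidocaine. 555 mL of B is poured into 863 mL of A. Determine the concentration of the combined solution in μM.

C_mix = (C_A·V_A + C_B·V_B)/(V_A + V_B) = (439×863 + 1480×555) / 1418 = 846 nM = 0.846 μM.

0.846 μM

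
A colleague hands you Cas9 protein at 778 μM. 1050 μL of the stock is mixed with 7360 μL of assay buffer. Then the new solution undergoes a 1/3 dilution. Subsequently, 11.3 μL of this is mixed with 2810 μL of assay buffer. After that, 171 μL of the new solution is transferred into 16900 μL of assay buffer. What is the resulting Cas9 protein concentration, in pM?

1300 pM

Overall dilution factor = 8.010 × 3 × 249.7 × 99.83 = 5.99 × 10⁵.
778 μM / 5.99 × 10⁵ = 1.30 × 10⁻³ μM = 1300 pM.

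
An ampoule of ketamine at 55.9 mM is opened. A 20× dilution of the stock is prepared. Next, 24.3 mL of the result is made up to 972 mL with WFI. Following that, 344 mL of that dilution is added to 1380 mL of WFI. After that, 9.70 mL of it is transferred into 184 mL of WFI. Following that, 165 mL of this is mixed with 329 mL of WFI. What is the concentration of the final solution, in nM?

233 nM

Overall dilution factor = 20 × 40 × 5.012 × 19.97 × 2.994 = 2.40 × 10⁵.
55.9 mM / 2.40 × 10⁵ = 2.33 × 10⁻⁴ mM = 233 nM.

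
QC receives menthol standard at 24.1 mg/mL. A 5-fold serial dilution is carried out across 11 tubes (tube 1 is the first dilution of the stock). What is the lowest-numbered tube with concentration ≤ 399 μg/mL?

tube 3

Tube n has concentration 24.1 mg/mL / 5ⁿ.
Need 5ⁿ ≥ 24.1 mg/mL / 399 μg/mL = 60.4, so n ≥ 2.55.
First such tube: n = 3.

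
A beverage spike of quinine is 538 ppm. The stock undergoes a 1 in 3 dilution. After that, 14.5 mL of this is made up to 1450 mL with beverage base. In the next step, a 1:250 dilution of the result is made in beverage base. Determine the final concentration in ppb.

Overall dilution factor = 3 × 100 × 250 = 7.50 × 10⁴.
538 ppm / 7.50 × 10⁴ = 7.17 × 10⁻³ ppm = 7.17 ppb.

7.17 ppb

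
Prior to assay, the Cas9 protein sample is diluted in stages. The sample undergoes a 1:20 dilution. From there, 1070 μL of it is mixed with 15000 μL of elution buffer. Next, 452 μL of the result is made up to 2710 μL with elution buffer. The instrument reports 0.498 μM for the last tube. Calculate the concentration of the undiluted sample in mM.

Overall dilution factor = 20 × 15.02 × 5.996 = 1801.
Original = 0.498 μM × 1801 = 897 μM = 0.897 mM.

0.897 mM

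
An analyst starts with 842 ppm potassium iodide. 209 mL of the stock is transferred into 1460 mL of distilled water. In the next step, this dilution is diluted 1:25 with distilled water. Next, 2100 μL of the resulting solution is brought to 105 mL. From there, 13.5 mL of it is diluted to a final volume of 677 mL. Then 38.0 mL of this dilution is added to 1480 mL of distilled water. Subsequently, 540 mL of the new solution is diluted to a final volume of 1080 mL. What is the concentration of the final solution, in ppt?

21.1 ppt

Overall dilution factor = 7.986 × 25 × 50 × 50.15 × 39.95 × 2 = 4.00 × 10⁷.
842 ppm / 4.00 × 10⁷ = 2.11 × 10⁻⁵ ppm = 21.1 ppt.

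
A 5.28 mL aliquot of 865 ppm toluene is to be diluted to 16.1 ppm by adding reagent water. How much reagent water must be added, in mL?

V₂ = C₁V₁/C₂ = 865 × 5.28 / 16.1 = 284 mL.
Diluent to add = V₂ − V₁ = 284 − 5.28 = 278 mL.

278 mL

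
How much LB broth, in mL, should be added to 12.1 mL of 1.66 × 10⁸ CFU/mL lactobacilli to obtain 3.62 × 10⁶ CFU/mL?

V₂ = C₁V₁/C₂ = 1.66 × 10⁸ × 12.1 / 3.62 × 10⁶ = 555 mL.
Diluent to add = V₂ − V₁ = 555 − 12.1 = 543 mL.

543 mL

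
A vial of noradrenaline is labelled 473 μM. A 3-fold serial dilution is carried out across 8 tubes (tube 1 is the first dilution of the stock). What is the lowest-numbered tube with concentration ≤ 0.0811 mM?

Tube n has concentration 473 μM / 3ⁿ.
Need 3ⁿ ≥ 473 μM / 0.0811 mM = 5.83, so n ≥ 1.61.
First such tube: n = 2.

tube 2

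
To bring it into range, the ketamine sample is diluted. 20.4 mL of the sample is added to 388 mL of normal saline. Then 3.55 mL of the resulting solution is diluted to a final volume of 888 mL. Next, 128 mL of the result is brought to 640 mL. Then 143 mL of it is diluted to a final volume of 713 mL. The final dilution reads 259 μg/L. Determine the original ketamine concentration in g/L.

32.3 g/L

Overall dilution factor = 20.02 × 250.1 × 5 × 4.986 = 1.25 × 10⁵.
Original = 259 μg/L × 1.25 × 10⁵ = 3.23 × 10⁷ μg/L = 32.3 g/L.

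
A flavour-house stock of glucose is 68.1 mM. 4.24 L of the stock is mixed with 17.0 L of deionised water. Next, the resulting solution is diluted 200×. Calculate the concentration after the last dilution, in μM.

68.0 μM

Overall dilution factor = 5.009 × 200 = 1002.
68.1 mM / 1002 = 0.0680 mM = 68.0 μM.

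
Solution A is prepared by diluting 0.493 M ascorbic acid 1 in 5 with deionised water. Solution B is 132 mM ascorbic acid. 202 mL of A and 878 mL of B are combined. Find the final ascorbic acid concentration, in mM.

126 mM

C_A = 0.493 M / 5 = 0.0986 M.
C_B = 132 mM = 0.132 M.
C_mix = (C_A·V_A + C_B·V_B)/(V_A + V_B) = (0.0986×202 + 0.132×878) / 1080 = 0.126 M = 126 mM.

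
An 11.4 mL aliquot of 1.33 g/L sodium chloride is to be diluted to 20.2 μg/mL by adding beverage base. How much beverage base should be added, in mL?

20.2 μg/mL = 0.0202 g/L.
V₂ = C₁V₁/C₂ = 1.33 × 11.4 / 0.0202 = 751 mL.
Diluent to add = V₂ − V₁ = 751 − 11.4 = 739 mL.

739 mL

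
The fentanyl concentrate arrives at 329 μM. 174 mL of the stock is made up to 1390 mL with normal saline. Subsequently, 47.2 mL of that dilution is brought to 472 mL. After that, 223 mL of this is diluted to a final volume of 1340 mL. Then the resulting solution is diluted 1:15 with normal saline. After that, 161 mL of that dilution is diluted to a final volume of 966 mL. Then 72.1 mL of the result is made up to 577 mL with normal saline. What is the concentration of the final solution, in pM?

952 pM

Overall dilution factor = 7.989 × 10 × 6.009 × 15 × 6 × 8.003 = 3.46 × 10⁵.
329 μM / 3.46 × 10⁵ = 9.52 × 10⁻⁴ μM = 952 pM.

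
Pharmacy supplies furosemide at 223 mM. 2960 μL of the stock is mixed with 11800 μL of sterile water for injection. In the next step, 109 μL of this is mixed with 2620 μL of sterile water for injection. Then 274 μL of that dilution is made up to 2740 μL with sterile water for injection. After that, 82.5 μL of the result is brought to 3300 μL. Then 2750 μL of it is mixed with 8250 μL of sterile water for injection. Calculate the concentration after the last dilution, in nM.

Overall dilution factor = 4.986 × 25.04 × 10 × 40 × 4 = 2.00 × 10⁵.
223 mM / 2.00 × 10⁵ = 1.12 × 10⁻³ mM = 1120 nM.

1120 nM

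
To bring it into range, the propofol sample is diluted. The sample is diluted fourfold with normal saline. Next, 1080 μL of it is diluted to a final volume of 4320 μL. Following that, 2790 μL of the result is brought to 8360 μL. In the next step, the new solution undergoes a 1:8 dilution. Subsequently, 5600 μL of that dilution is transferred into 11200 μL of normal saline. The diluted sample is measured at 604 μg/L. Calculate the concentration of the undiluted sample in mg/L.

695 mg/L

Overall dilution factor = 4 × 4 × 2.996 × 8 × 3 = 1151.
Original = 604 μg/L × 1151 = 6.95 × 10⁵ μg/L = 695 mg/L.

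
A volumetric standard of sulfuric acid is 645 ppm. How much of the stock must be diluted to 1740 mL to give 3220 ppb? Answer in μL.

3220 ppb = 3.22 ppm.
V₁ = C₂V₂/C₁ = 3.22 × 1740 / 645 = 8.69 mL = 8690 μL.

8690 μL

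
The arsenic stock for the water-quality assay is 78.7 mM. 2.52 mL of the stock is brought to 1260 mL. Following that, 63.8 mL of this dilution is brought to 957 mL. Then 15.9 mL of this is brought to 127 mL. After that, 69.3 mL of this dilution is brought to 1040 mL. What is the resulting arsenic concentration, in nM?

87.5 nM

Overall dilution factor = 500 × 15 × 7.987 × 15.01 = 8.99 × 10⁵.
78.7 mM / 8.99 × 10⁵ = 8.75 × 10⁻⁵ mM = 87.5 nM.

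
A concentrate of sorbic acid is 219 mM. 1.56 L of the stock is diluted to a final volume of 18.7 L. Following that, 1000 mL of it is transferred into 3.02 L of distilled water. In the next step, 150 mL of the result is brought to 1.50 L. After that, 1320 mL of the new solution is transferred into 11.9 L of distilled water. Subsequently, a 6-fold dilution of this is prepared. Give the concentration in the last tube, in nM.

Overall dilution factor = 11.99 × 4.020 × 10 × 10.02 × 6 = 2.90 × 10⁴.
219 mM / 2.90 × 10⁴ = 7.56 × 10⁻³ mM = 7560 nM.

7560 nM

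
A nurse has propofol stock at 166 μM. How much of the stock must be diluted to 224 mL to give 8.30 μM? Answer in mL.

V₁ = C₂V₂/C₁ = 8.30 × 224 / 166 = 11.2 mL.

11.2 mL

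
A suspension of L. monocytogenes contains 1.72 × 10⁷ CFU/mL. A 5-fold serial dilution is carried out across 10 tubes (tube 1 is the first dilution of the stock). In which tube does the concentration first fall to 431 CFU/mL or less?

tube 7

Tube n has concentration 1.72 × 10⁷ CFU/mL / 5ⁿ.
Need 5ⁿ ≥ 1.72 × 10⁷ CFU/mL / 431 CFU/mL = 3.99 × 10⁴, so n ≥ 6.58.
First such tube: n = 7.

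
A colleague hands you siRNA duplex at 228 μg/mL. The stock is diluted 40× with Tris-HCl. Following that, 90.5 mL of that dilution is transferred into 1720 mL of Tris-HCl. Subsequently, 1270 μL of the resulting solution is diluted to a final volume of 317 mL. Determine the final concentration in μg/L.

Overall dilution factor = 40 × 20.01 × 249.6 = 2.00 × 10⁵.
228 μg/mL / 2.00 × 10⁵ = 1.14 × 10⁻³ μg/mL = 1.14 μg/L.

1.14 μg/L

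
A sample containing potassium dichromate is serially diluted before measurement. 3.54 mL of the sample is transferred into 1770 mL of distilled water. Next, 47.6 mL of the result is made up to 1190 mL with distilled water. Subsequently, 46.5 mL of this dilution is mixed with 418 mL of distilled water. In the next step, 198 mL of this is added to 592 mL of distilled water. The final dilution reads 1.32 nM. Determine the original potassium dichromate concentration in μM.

Overall dilution factor = 501 × 25 × 9.989 × 3.990 = 4.99 × 10⁵.
Original = 1.32 nM × 4.99 × 10⁵ = 6.59 × 10⁵ nM = 659 μM.

659 μM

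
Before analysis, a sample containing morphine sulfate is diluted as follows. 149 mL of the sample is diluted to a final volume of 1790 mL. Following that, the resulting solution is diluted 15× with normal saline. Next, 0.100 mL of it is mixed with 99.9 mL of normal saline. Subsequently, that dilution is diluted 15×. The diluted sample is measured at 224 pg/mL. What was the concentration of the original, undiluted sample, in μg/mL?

605 μg/mL

Overall dilution factor = 12.01 × 15 × 1000 × 15 = 2.70 × 10⁶.
Original = 224 pg/mL × 2.70 × 10⁶ = 6.05 × 10⁸ pg/mL = 605 μg/mL.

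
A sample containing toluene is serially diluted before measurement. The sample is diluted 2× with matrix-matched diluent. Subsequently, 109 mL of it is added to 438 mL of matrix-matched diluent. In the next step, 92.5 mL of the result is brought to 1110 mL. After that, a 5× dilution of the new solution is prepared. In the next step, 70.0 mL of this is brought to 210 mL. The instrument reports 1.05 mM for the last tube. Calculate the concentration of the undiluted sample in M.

Overall dilution factor = 2 × 5.018 × 12 × 5 × 3 = 1807.
Original = 1.05 mM × 1807 = 1897 mM = 1.90 M.

1.90 M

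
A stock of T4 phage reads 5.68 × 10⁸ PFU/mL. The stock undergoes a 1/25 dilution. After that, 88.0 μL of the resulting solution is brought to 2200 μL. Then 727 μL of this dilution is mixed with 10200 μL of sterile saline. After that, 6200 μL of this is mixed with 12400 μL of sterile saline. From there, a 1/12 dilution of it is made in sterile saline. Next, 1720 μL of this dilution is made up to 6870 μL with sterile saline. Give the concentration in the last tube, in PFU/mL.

421 PFU/mL

Overall dilution factor = 25 × 25 × 15.03 × 3 × 12 × 3.994 = 1.35 × 10⁶.
5.68 × 10⁸ PFU/mL / 1.35 × 10⁶ = 421 PFU/mL.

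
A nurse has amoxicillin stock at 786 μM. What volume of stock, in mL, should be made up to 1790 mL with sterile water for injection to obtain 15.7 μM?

35.8 mL

V₁ = C₂V₂/C₁ = 15.7 × 1790 / 786 = 35.8 mL.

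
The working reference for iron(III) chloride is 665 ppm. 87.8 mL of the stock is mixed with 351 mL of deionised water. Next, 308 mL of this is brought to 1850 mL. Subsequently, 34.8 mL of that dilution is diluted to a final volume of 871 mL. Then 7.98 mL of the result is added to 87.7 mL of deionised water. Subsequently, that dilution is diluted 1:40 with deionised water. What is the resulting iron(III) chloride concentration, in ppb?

Overall dilution factor = 4.998 × 6.006 × 25.03 × 11.99 × 40 = 3.60 × 10⁵.
665 ppm / 3.60 × 10⁵ = 1.85 × 10⁻³ ppm = 1.85 ppb.

1.85 ppb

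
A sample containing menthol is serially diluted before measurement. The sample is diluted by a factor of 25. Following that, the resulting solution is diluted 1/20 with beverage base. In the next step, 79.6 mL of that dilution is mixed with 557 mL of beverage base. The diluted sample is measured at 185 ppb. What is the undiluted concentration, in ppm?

740 ppm

Overall dilution factor = 25 × 20 × 7.997 = 3999.
Original = 185 ppb × 3999 = 7.40 × 10⁵ ppb = 740 ppm.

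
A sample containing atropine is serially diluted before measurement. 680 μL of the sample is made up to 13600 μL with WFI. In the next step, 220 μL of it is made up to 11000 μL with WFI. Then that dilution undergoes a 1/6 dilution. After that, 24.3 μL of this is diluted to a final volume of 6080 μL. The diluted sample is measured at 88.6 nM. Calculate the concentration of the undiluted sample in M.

0.133 M

Overall dilution factor = 20 × 50 × 6 × 250.2 = 1.50 × 10⁶.
Original = 88.6 nM × 1.50 × 10⁶ = 1.33 × 10⁸ nM = 0.133 M.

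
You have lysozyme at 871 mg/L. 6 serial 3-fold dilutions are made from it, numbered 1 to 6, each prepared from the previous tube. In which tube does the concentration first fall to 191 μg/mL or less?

tube 2

Tube n has concentration 871 mg/L / 3ⁿ.
Need 3ⁿ ≥ 871 mg/L / 191 μg/mL = 4.56, so n ≥ 1.38.
First such tube: n = 2.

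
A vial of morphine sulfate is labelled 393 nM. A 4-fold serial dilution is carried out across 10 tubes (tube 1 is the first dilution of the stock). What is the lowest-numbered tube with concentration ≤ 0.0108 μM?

tube 3

Tube n has concentration 393 nM / 4ⁿ.
Need 4ⁿ ≥ 393 nM / 0.0108 μM = 36.4, so n ≥ 2.59.
First such tube: n = 3.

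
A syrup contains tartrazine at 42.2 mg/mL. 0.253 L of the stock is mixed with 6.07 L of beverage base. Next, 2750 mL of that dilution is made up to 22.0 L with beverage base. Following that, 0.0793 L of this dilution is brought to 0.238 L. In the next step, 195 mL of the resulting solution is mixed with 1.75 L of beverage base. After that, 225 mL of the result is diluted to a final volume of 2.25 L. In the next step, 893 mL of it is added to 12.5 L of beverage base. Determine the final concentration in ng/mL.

Overall dilution factor = 24.99 × 8 × 3.001 × 9.974 × 10 × 15.00 = 8.98 × 10⁵.
42.2 mg/mL / 8.98 × 10⁵ = 4.70 × 10⁻⁵ mg/mL = 47.0 ng/mL.

47.0 ng/mL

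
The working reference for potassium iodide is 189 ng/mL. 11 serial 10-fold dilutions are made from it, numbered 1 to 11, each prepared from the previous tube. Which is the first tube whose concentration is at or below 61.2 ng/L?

Tube n has concentration 189 ng/mL / 10ⁿ.
Need 10ⁿ ≥ 189 ng/mL / 61.2 ng/L = 3088, so n ≥ 3.49.
First such tube: n = 4.

tube 4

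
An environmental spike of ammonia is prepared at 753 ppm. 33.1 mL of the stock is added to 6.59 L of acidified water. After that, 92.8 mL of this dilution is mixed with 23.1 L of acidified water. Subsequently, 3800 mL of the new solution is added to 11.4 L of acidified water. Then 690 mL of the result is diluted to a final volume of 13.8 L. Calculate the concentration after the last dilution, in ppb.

Overall dilution factor = 200.1 × 249.9 × 4 × 20 = 4.00 × 10⁶.
753 ppm / 4.00 × 10⁶ = 1.88 × 10⁻⁴ ppm = 0.188 ppb.

0.188 ppb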